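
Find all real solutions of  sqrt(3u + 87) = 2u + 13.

u = -2

Square both sides: 3u + 87 = (2u + 13)^2.
Expand and rearrange: 4u^2 + 49u + 82 = 0.
Solving gives u = -2 or u = -10.25.
Check each candidate in the original equation:
  u = -2: sqrt(81) = 9, while 2u + 13 = 9 — valid.
  u = -10.25: sqrt(56.25) = 7.5, while 2u + 13 = -7.5 — extraneous.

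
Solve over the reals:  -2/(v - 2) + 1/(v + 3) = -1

v = -3.7417 or v = 3.7417

Multiply both sides by (v - 2)(v + 3):
-2(v + 3) + (v - 2) = -(v - 2)(v + 3).
Expand and collect terms: -v² + 14 = 0.
By the quadratic formula, v = (0 ± √56) / -2, so v ≈ -3.7417 or v ≈ 3.7417.
Neither value makes a denominator zero (v ≠ 2, v ≠ -3), so both are valid.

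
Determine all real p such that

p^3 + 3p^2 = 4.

Rearrange: p^3 + 3p^2 - 4 = 0.
Possible rational roots are divisors of -4. Testing p = 1 gives 0, so (p - 1) is a factor.
Divide: p^3 + 3p^2 - 4 = (p - 1)(p^2 + 4p + 4).
The quadratic has the repeated root p = -2.

p = -2 or p = 1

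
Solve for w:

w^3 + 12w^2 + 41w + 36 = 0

w = -6.6458 or w = -4 or w = -1.3542

Possible rational roots are divisors of 36. Testing w = -4 gives 0, so (w + 4) is a factor.
Divide: w^3 + 12w^2 + 41w + 36 = (w + 4)(w^2 + 8w + 9).
Apply the quadratic formula to w^2 + 8w + 9 = 0: w = (-8 +/- sqrt(28))/2, i.e. w ~= -1.3542 or w ~= -6.6458.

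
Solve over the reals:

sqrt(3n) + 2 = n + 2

n = 0 or n = 3

Isolate the radical: sqrt(3n) = n.
Square both sides: 3n = (n)^2.
Expand and rearrange: n^2 - 3n = 0.
Solving gives n = 3 or n = 0.
Check each candidate in the original equation:
  n = 3: sqrt(9) = 3, while n = 3 — valid.
  n = 0: sqrt(0) = 0, while n = 0 — valid.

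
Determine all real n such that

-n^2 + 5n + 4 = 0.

Discriminant: (5)^2 - 4*(-1)*4 = 41.
Quadratic formula: n = (-5 +/- sqrt(41)) / (-2).
So n = 5/2 - sqrt(41)/2 ~= -0.7016 or n = 5/2 + sqrt(41)/2 ~= 5.7016.

n = -0.7016 or n = 5.7016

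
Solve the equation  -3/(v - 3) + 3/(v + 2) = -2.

v = -3.2081 or v = 4.2081

Multiply both sides by (v - 3)(v + 2):
-3(v + 2) + 3(v - 3) = -2(v - 3)(v + 2).
Expand and collect terms: -2v^2 + 2v + 27 = 0.
By the quadratic formula, v = (-2 +/- sqrt(220)) / -4, so v ~= -3.2081 or v ~= 4.2081.
Neither value makes a denominator zero (v != 3, v != -2), so both are valid.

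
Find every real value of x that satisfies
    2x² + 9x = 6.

Rearrange to standard form: 2x² + 9x - 6 = 0.
Discriminant: (9)² − 4·2·(-6) = 129.
Quadratic formula: x = (-9 ± √129) / 4.
So x = -9/4 + √(129)/4 ≈ 0.5895 or x = -√(129)/4 - 9/4 ≈ -5.0895.

x = -5.0895 or x = 0.5895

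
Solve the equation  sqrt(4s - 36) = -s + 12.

s = 10

Square both sides: 4s - 36 = (-s + 12)^2.
Expand and rearrange: s^2 - 28s + 180 = 0.
Solving gives s = 18 or s = 10.
Check each candidate in the original equation:
  s = 18: sqrt(36) = 6, while -s + 12 = -6 — extraneous.
  s = 10: sqrt(4) = 2, while -s + 12 = 2 — valid.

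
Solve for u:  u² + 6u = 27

Bring every term to one side: u² + 6u - 27 = 0.
Factor: (u - 3)(u + 9) = 0.
So u = 3 or u = -9.

u = -9 or u = 3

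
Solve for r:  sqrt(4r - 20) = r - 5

Square both sides: 4r - 20 = (r - 5)^2.
Expand and rearrange: r^2 - 14r + 45 = 0.
Solving gives r = 9 or r = 5.
Check each candidate in the original equation:
  r = 9: sqrt(16) = 4, while r - 5 = 4 — valid.
  r = 5: sqrt(0) = 0, while r - 5 = 0 — valid.

r = 5 or r = 9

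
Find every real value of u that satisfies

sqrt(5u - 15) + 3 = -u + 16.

u = 8

Isolate the radical: sqrt(5u - 15) = -u + 13.
Square both sides: 5u - 15 = (-u + 13)^2.
Expand and rearrange: u^2 - 31u + 184 = 0.
Solving gives u = 23 or u = 8.
Check each candidate in the original equation:
  u = 23: sqrt(100) = 10, while -u + 13 = -10 — extraneous.
  u = 8: sqrt(25) = 5, while -u + 13 = 5 — valid.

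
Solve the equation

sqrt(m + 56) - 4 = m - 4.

Isolate the radical: sqrt(m + 56) = m.
Square both sides: m + 56 = (m)^2.
Expand and rearrange: m^2 - m - 56 = 0.
Solving gives m = 8 or m = -7.
Check each candidate in the original equation:
  m = 8: sqrt(64) = 8, while m = 8 — valid.
  m = -7: sqrt(49) = 7, while m = -7 — extraneous.

m = 8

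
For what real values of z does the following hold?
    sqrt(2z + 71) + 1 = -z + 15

z = 5

Isolate the radical: sqrt(2z + 71) = -z + 14.
Square both sides: 2z + 71 = (-z + 14)^2.
Expand and rearrange: z^2 - 30z + 125 = 0.
Solving gives z = 25 or z = 5.
Check each candidate in the original equation:
  z = 25: sqrt(121) = 11, while -z + 14 = -11 — extraneous.
  z = 5: sqrt(81) = 9, while -z + 14 = 9 — valid.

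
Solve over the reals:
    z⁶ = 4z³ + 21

z = -1.4422 or z = 1.9129

Let u = z³. The equation becomes u² - 4u - 21 = 0.
Factor: (u + 3)(u - 7) = 0, so u = -3 or u = 7.
z³ = -3 gives z = -∛(3) ≈ -1.4422.
z³ = 7 gives z = ∛(7) ≈ 1.9129.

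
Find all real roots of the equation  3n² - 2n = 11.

Rearrange to standard form: 3n² - 2n - 11 = 0.
Discriminant: (-2)² − 4·3·(-11) = 136.
Quadratic formula: n = (2 ± √136) / 6.
So n = 1/3 + √(34)/3 ≈ 2.277 or n = 1/3 - √(34)/3 ≈ -1.6103.

n = -1.6103 or n = 2.277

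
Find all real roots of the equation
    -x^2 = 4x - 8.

x = -5.4641 or x = 1.4641

Rearrange to standard form: -x^2 - 4x + 8 = 0.
Discriminant: (-4)^2 - 4*(-1)*8 = 48.
Quadratic formula: x = (4 +/- sqrt(48)) / (-2).
So x = -2*sqrt(3) - 2 ~= -5.4641 or x = -2 + 2*sqrt(3) ~= 1.4641.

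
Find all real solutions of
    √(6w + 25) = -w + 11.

w = 4

Square both sides: 6w + 25 = (-w + 11)².
Expand and rearrange: w² - 28w + 96 = 0.
Solving gives w = 24 or w = 4.
Check each candidate in the original equation:
  w = 24: √(169) = 13, while -w + 11 = -13 — extraneous.
  w = 4: √(49) = 7, while -w + 11 = 7 — valid.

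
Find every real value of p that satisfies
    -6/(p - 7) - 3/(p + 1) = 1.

Multiply both sides by (p - 7)(p + 1):
-6(p + 1) - 3(p - 7) = (p - 7)(p + 1).
Expand and collect terms: p^2 + 3p - 22 = 0.
By the quadratic formula, p = (-3 +/- sqrt(97)) / 2, so p ~= 3.4244 or p ~= -6.4244.
Neither value makes a denominator zero (p != 7, p != -1), so both are valid.

p = -6.4244 or p = 3.4244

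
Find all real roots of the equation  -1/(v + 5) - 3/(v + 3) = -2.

v = -4.7321 or v = -1.2679

Multiply both sides by (v + 5)(v + 3):
-(v + 3) - 3(v + 5) = -2(v + 5)(v + 3).
Expand and collect terms: -2v^2 - 12v - 12 = 0.
By the quadratic formula, v = (12 +/- sqrt(48)) / -4, so v ~= -4.7321 or v ~= -1.2679.
Neither value makes a denominator zero (v != -5, v != -3), so both are valid.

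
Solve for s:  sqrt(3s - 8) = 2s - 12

s = 8

Square both sides: 3s - 8 = (2s - 12)^2.
Expand and rearrange: 4s^2 - 51s + 152 = 0.
Solving gives s = 8 or s = 4.75.
Check each candidate in the original equation:
  s = 8: sqrt(16) = 4, while 2s - 12 = 4 — valid.
  s = 4.75: sqrt(6.25) = 2.5, while 2s - 12 = -2.5 — extraneous.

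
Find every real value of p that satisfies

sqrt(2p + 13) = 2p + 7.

Square both sides: 2p + 13 = (2p + 7)^2.
Expand and rearrange: 4p^2 + 26p + 36 = 0.
Solving gives p = -2 or p = -4.5.
Check each candidate in the original equation:
  p = -2: sqrt(9) = 3, while 2p + 7 = 3 — valid.
  p = -4.5: sqrt(4) = 2, while 2p + 7 = -2 — extraneous.

p = -2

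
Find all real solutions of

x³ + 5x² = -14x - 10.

x = -1

Rearrange: x³ + 5x² + 14x + 10 = 0.
Possible rational roots are divisors of 10. Testing x = -1 gives 0, so (x + 1) is a factor.
Divide: x³ + 5x² + 14x + 10 = (x + 1)(x² + 4x + 10).
The quadratic x² + 4x + 10 has discriminant -24 < 0, so no further real roots.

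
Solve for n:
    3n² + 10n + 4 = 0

Discriminant: (10)² − 4·3·4 = 52.
Quadratic formula: n = (-10 ± √52) / 6.
So n = -5/3 + √(13)/3 ≈ -0.4648 or n = -5/3 - √(13)/3 ≈ -2.8685.

n = -2.8685 or n = -0.4648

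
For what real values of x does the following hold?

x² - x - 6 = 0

x = -2 or x = 3

Factor: (x - 3)(x + 2) = 0.
So x = 3 or x = -2.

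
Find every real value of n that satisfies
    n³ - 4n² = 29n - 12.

Rearrange: n³ - 4n² - 29n + 12 = 0.
Possible rational roots are divisors of 12. Testing n = -4 gives 0, so (n + 4) is a factor.
Divide: n³ - 4n² - 29n + 12 = (n + 4)(n² - 8n + 3).
Apply the quadratic formula to n² - 8n + 3 = 0: n = (8 ± √52)/2, i.e. n ≈ 7.6056 or n ≈ 0.3944.

n = -4 or n = 0.3944 or n = 7.6056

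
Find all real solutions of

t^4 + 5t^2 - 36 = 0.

Let u = t^2. The equation becomes u^2 + 5u - 36 = 0.
Factor: (u + 9)(u - 4) = 0, so u = -9 or u = 4.
t^2 = -9 < 0 has no real solution.
t^2 = 4 gives t = +/-2.

t = -2 or t = 2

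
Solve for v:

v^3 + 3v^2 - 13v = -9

Rearrange: v^3 + 3v^2 - 13v + 9 = 0.
Possible rational roots are divisors of 9. Testing v = 1 gives 0, so (v - 1) is a factor.
Divide: v^3 + 3v^2 - 13v + 9 = (v - 1)(v^2 + 4v - 9).
Apply the quadratic formula to v^2 + 4v - 9 = 0: v = (-4 +/- sqrt(52))/2, i.e. v ~= 1.6056 or v ~= -5.6056.

v = -5.6056 or v = 1 or v = 1.6056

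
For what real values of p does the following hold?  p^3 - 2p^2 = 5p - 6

p = -2 or p = 1 or p = 3

Rearrange: p^3 - 2p^2 - 5p + 6 = 0.
Possible rational roots are divisors of 6. Testing p = 1 gives 0, so (p - 1) is a factor.
Divide: p^3 - 2p^2 - 5p + 6 = (p - 1)(p^2 - p - 6).
Factor the quadratic: p = 3 or p = -2.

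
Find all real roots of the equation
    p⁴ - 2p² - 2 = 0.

Let u = p². The equation becomes u² - 2u - 2 = 0.
By the quadratic formula, u = 1 + √(3) or u = 1 - √(3).
p² = 1 + √(3) gives p = ±√(1 + √(3)) ≈ ±1.6529.
p² = 1 - √(3) < 0 has no real solution.

p = -1.6529 or p = 1.6529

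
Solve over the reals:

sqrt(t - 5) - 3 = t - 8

Isolate the radical: sqrt(t - 5) = t - 5.
Square both sides: t - 5 = (t - 5)^2.
Expand and rearrange: t^2 - 11t + 30 = 0.
Solving gives t = 6 or t = 5.
Check each candidate in the original equation:
  t = 6: sqrt(1) = 1, while t - 5 = 1 — valid.
  t = 5: sqrt(0) = 0, while t - 5 = 0 — valid.

t = 5 or t = 6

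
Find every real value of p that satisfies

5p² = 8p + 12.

p = -0.9436 or p = 2.5436

Rearrange to standard form: 5p² - 8p - 12 = 0.
Discriminant: (-8)² − 4·5·(-12) = 304.
Quadratic formula: p = (8 ± √304) / 10.
So p = 4/5 + 2·√(19)/5 ≈ 2.5436 or p = 4/5 - 2·√(19)/5 ≈ -0.9436.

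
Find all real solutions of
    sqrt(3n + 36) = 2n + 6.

n = 0

Square both sides: 3n + 36 = (2n + 6)^2.
Expand and rearrange: 4n^2 + 21n = 0.
Solving gives n = 0 or n = -5.25.
Check each candidate in the original equation:
  n = 0: sqrt(36) = 6, while 2n + 6 = 6 — valid.
  n = -5.25: sqrt(20.25) = 4.5, while 2n + 6 = -4.5 — extraneous.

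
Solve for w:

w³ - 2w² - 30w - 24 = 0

Possible rational roots are divisors of -24. Testing w = -4 gives 0, so (w + 4) is a factor.
Divide: w³ - 2w² - 30w - 24 = (w + 4)(w² - 6w - 6).
Apply the quadratic formula to w² - 6w - 6 = 0: w = (6 ± √60)/2, i.e. w ≈ 6.873 or w ≈ -0.873.

w = -4 or w = -0.873 or w = 6.873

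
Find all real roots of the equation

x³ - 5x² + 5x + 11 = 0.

Possible rational roots are divisors of 11. Testing x = -1 gives 0, so (x + 1) is a factor.
Divide: x³ - 5x² + 5x + 11 = (x + 1)(x² - 6x + 11).
The quadratic x² - 6x + 11 has discriminant -8 < 0, so no further real roots.

x = -1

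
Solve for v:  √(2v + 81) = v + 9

v = 0

Square both sides: 2v + 81 = (v + 9)².
Expand and rearrange: v² + 16v = 0.
Solving gives v = 0 or v = -16.
Check each candidate in the original equation:
  v = 0: √(81) = 9, while v + 9 = 9 — valid.
  v = -16: √(49) = 7, while v + 9 = -7 — extraneous.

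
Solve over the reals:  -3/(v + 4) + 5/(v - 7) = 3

v = -4.8769 or v = 8.5436

Multiply both sides by (v + 4)(v - 7):
-3(v - 7) + 5(v + 4) = 3(v + 4)(v - 7).
Expand and collect terms: 3v^2 - 11v - 125 = 0.
By the quadratic formula, v = (11 +/- sqrt(1621)) / 6, so v ~= 8.5436 or v ~= -4.8769.
Neither value makes a denominator zero (v != -4, v != 7), so both are valid.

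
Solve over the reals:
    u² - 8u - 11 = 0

u = -1.1962 or u = 9.1962

Discriminant: (-8)² − 4·1·(-11) = 108.
Quadratic formula: u = (8 ± √108) / 2.
So u = 4 + 3·√(3) ≈ 9.1962 or u = 4 - 3·√(3) ≈ -1.1962.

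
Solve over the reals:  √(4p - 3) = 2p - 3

Square both sides: 4p - 3 = (2p - 3)².
Expand and rearrange: 4p² - 16p + 12 = 0.
Solving gives p = 3 or p = 1.
Check each candidate in the original equation:
  p = 3: √(9) = 3, while 2p - 3 = 3 — valid.
  p = 1: √(1) = 1, while 2p - 3 = -1 — extraneous.

p = 3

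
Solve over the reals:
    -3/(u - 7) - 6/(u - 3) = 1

u = -5 or u = 6

Multiply both sides by (u - 7)(u - 3):
-3(u - 3) - 6(u - 7) = (u - 7)(u - 3).
Expand and collect terms: u² - u - 30 = 0.
Factor or apply the quadratic formula: u = 6 or u = -5.
Neither value makes a denominator zero (u ≠ 7, u ≠ 3), so both are valid.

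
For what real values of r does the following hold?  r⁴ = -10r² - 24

Let u = r². The equation becomes u² + 10u + 24 = 0.
Factor: (u + 6)(u + 4) = 0, so u = -6 or u = -4.
r² = -6 < 0 has no real solution.
r² = -4 < 0 has no real solution.

No real solutions.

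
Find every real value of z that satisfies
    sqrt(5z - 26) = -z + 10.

z = 7

Square both sides: 5z - 26 = (-z + 10)^2.
Expand and rearrange: z^2 - 25z + 126 = 0.
Solving gives z = 18 or z = 7.
Check each candidate in the original equation:
  z = 18: sqrt(64) = 8, while -z + 10 = -8 — extraneous.
  z = 7: sqrt(9) = 3, while -z + 10 = 3 — valid.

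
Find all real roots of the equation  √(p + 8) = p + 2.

Square both sides: p + 8 = (p + 2)².
Expand and rearrange: p² + 3p - 4 = 0.
Solving gives p = 1 or p = -4.
Check each candidate in the original equation:
  p = 1: √(9) = 3, while p + 2 = 3 — valid.
  p = -4: √(4) = 2, while p + 2 = -2 — extraneous.

p = 1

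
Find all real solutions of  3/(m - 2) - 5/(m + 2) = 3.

m = -3.4065 or m = 2.7398

Multiply both sides by (m - 2)(m + 2):
3(m + 2) - 5(m - 2) = 3(m - 2)(m + 2).
Expand and collect terms: 3m^2 + 2m - 28 = 0.
By the quadratic formula, m = (-2 +/- sqrt(340)) / 6, so m ~= 2.7398 or m ~= -3.4065.
Neither value makes a denominator zero (m != 2, m != -2), so both are valid.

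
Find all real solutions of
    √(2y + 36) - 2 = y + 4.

y = 0

Isolate the radical: √(2y + 36) = y + 6.
Square both sides: 2y + 36 = (y + 6)².
Expand and rearrange: y² + 10y = 0.
Solving gives y = 0 or y = -10.
Check each candidate in the original equation:
  y = 0: √(36) = 6, while y + 6 = 6 — valid.
  y = -10: √(16) = 4, while y + 6 = -4 — extraneous.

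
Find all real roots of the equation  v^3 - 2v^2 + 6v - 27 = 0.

Possible rational roots are divisors of -27. Testing v = 3 gives 0, so (v - 3) is a factor.
Divide: v^3 - 2v^2 + 6v - 27 = (v - 3)(v^2 + v + 9).
The quadratic v^2 + v + 9 has discriminant -35 < 0, so no further real roots.

v = 3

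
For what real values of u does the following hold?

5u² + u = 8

u = -1.3689 or u = 1.1689

Rearrange to standard form: 5u² + u - 8 = 0.
Discriminant: (1)² − 4·5·(-8) = 161.
Quadratic formula: u = (-1 ± √161) / 10.
So u = -1/10 + √(161)/10 ≈ 1.1689 or u = -√(161)/10 - 1/10 ≈ -1.3689.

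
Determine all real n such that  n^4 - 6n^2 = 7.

Let u = n^2. The equation becomes u^2 - 6u - 7 = 0.
Factor: (u - 7)(u + 1) = 0, so u = 7 or u = -1.
n^2 = 7 gives n = +/-sqrt(7) ~= +/-2.6458.
n^2 = -1 < 0 has no real solution.

n = -2.6458 or n = 2.6458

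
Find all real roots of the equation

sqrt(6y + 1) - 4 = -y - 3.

Isolate the radical: sqrt(6y + 1) = -y + 1.
Square both sides: 6y + 1 = (-y + 1)^2.
Expand and rearrange: y^2 - 8y = 0.
Solving gives y = 8 or y = 0.
Check each candidate in the original equation:
  y = 8: sqrt(49) = 7, while -y + 1 = -7 — extraneous.
  y = 0: sqrt(1) = 1, while -y + 1 = 1 — valid.

y = 0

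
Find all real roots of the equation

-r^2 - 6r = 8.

r = -4 or r = -2

Bring every term to one side: -r^2 - 6r - 8 = 0.
Factor: -1(r + 4)(r + 2) = 0.
So r = -4 or r = -2.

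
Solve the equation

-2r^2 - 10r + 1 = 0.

r = -5.0981 or r = 0.0981

Discriminant: (-10)^2 - 4*(-2)*1 = 108.
Quadratic formula: r = (10 +/- sqrt(108)) / (-4).
So r = -3*sqrt(3)/2 - 5/2 ~= -5.0981 or r = -5/2 + 3*sqrt(3)/2 ~= 0.0981.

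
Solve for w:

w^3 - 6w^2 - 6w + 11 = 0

w = -1.6533 or w = 1 or w = 6.6533

Possible rational roots are divisors of 11. Testing w = 1 gives 0, so (w - 1) is a factor.
Divide: w^3 - 6w^2 - 6w + 11 = (w - 1)(w^2 - 5w - 11).
Apply the quadratic formula to w^2 - 5w - 11 = 0: w = (5 +/- sqrt(69))/2, i.e. w ~= 6.6533 or w ~= -1.6533.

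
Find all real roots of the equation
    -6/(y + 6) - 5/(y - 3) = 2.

y = -9.7329 or y = 1.2329

Multiply both sides by (y + 6)(y - 3):
-6(y - 3) - 5(y + 6) = 2(y + 6)(y - 3).
Expand and collect terms: 2y^2 + 17y - 24 = 0.
By the quadratic formula, y = (-17 +/- sqrt(481)) / 4, so y ~= 1.2329 or y ~= -9.7329.
Neither value makes a denominator zero (y != -6, y != 3), so both are valid.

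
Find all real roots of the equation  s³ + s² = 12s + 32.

s = 4

Rearrange: s³ + s² - 12s - 32 = 0.
Possible rational roots are divisors of -32. Testing s = 4 gives 0, so (s - 4) is a factor.
Divide: s³ + s² - 12s - 32 = (s - 4)(s² + 5s + 8).
The quadratic s² + 5s + 8 has discriminant -7 < 0, so no further real roots.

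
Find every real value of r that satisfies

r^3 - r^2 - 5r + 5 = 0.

r = -2.2361 or r = 1 or r = 2.2361

Possible rational roots are divisors of 5. Testing r = 1 gives 0, so (r - 1) is a factor.
Divide: r^3 - r^2 - 5r + 5 = (r - 1)(r^2 - 5).
Apply the quadratic formula to r^2 - 5 = 0: r = (0 +/- sqrt(20))/2, i.e. r ~= 2.2361 or r ~= -2.2361.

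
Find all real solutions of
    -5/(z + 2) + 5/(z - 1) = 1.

z = -4.6533 or z = 3.6533

Multiply both sides by (z + 2)(z - 1):
-5(z - 1) + 5(z + 2) = (z + 2)(z - 1).
Expand and collect terms: z^2 + z - 17 = 0.
By the quadratic formula, z = (-1 +/- sqrt(69)) / 2, so z ~= 3.6533 or z ~= -4.6533.
Neither value makes a denominator zero (z != -2, z != 1), so both are valid.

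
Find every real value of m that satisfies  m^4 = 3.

Let u = m^2. The equation becomes u^2 - 3 = 0.
By the quadratic formula, u = sqrt(3) or u = -sqrt(3).
m^2 = sqrt(3) gives m = +/-3**(1/4) ~= +/-1.3161.
m^2 = -sqrt(3) < 0 has no real solution.

m = -1.3161 or m = 1.3161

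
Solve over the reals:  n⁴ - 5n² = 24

n = -2.8284 or n = 2.8284

Let u = n². The equation becomes u² - 5u - 24 = 0.
Factor: (u + 3)(u - 8) = 0, so u = -3 or u = 8.
n² = -3 < 0 has no real solution.
n² = 8 gives n = ±2·√(2) ≈ ±2.8284.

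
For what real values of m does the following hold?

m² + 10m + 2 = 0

m = -9.7958 or m = -0.2042

Discriminant: (10)² − 4·1·2 = 92.
Quadratic formula: m = (-10 ± √92) / 2.
So m = -5 + √(23) ≈ -0.2042 or m = -5 - √(23) ≈ -9.7958.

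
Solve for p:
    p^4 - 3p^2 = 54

p = -3 or p = 3

Let u = p^2. The equation becomes u^2 - 3u - 54 = 0.
Factor: (u + 6)(u - 9) = 0, so u = -6 or u = 9.
p^2 = -6 < 0 has no real solution.
p^2 = 9 gives p = +/-3.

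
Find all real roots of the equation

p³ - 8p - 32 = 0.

p = 4

Possible rational roots are divisors of -32. Testing p = 4 gives 0, so (p - 4) is a factor.
Divide: p³ - 8p - 32 = (p - 4)(p² + 4p + 8).
The quadratic p² + 4p + 8 has discriminant -16 < 0, so no further real roots.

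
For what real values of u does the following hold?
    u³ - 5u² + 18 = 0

u = -1.6458 or u = 3 or u = 3.6458

Possible rational roots are divisors of 18. Testing u = 3 gives 0, so (u - 3) is a factor.
Divide: u³ - 5u² + 18 = (u - 3)(u² - 2u - 6).
Apply the quadratic formula to u² - 2u - 6 = 0: u = (2 ± √28)/2, i.e. u ≈ 3.6458 or u ≈ -1.6458.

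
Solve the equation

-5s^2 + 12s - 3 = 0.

Discriminant: (12)^2 - 4*(-5)*(-3) = 84.
Quadratic formula: s = (-12 +/- sqrt(84)) / (-10).
So s = 6/5 - sqrt(21)/5 ~= 0.2835 or s = sqrt(21)/5 + 6/5 ~= 2.1165.

s = 0.2835 or s = 2.1165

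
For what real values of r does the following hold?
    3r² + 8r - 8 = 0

Discriminant: (8)² − 4·3·(-8) = 160.
Quadratic formula: r = (-8 ± √160) / 6.
So r = -4/3 + 2·√(10)/3 ≈ 0.7749 or r = -2·√(10)/3 - 4/3 ≈ -3.4415.

r = -3.4415 or r = 0.7749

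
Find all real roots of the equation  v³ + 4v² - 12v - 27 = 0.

Possible rational roots are divisors of -27. Testing v = 3 gives 0, so (v - 3) is a factor.
Divide: v³ + 4v² - 12v - 27 = (v - 3)(v² + 7v + 9).
Apply the quadratic formula to v² + 7v + 9 = 0: v = (-7 ± √13)/2, i.e. v ≈ -1.6972 or v ≈ -5.3028.

v = -5.3028 or v = -1.6972 or v = 3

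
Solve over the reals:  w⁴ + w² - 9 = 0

w = -1.5942 or w = 1.5942

Let u = w². The equation becomes u² + u - 9 = 0.
By the quadratic formula, u = -1/2 + √(37)/2 or u = -√(37)/2 - 1/2.
w² = -1/2 + √(37)/2 gives w = ±√(-1/2 + √(37)/2) ≈ ±1.5942.
w² = -√(37)/2 - 1/2 < 0 has no real solution.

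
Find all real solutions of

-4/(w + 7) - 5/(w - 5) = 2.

Multiply both sides by (w + 7)(w - 5):
-4(w - 5) - 5(w + 7) = 2(w + 7)(w - 5).
Expand and collect terms: 2w² + 13w - 55 = 0.
By the quadratic formula, w = (-13 ± √609) / 4, so w ≈ 2.9195 or w ≈ -9.4195.
Neither value makes a denominator zero (w ≠ -7, w ≠ 5), so both are valid.

w = -9.4195 or w = 2.9195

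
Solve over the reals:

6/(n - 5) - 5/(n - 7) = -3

Multiply both sides by (n - 5)(n - 7):
6(n - 7) - 5(n - 5) = -3(n - 5)(n - 7).
Expand and collect terms: -3n^2 + 35n - 88 = 0.
Factor or apply the quadratic formula: n = 3.6667 or n = 8.
Neither value makes a denominator zero (n != 5, n != 7), so both are valid.

n = 3.6667 or n = 8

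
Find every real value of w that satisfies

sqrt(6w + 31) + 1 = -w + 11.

w = 3

Isolate the radical: sqrt(6w + 31) = -w + 10.
Square both sides: 6w + 31 = (-w + 10)^2.
Expand and rearrange: w^2 - 26w + 69 = 0.
Solving gives w = 23 or w = 3.
Check each candidate in the original equation:
  w = 23: sqrt(169) = 13, while -w + 10 = -13 — extraneous.
  w = 3: sqrt(49) = 7, while -w + 10 = 7 — valid.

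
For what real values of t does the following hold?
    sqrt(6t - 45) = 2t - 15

Square both sides: 6t - 45 = (2t - 15)^2.
Expand and rearrange: 4t^2 - 66t + 270 = 0.
Solving gives t = 9 or t = 7.5.
Check each candidate in the original equation:
  t = 9: sqrt(9) = 3, while 2t - 15 = 3 — valid.
  t = 7.5: sqrt(0) = 0, while 2t - 15 = 0 — valid.

t = 7.5 or t = 9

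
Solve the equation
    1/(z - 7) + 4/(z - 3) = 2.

Multiply both sides by (z - 7)(z - 3):
(z - 3) + 4(z - 7) = 2(z - 7)(z - 3).
Expand and collect terms: 2z^2 - 25z + 73 = 0.
By the quadratic formula, z = (25 +/- sqrt(41)) / 4, so z ~= 7.8508 or z ~= 4.6492.
Neither value makes a denominator zero (z != 7, z != 3), so both are valid.

z = 4.6492 or z = 7.8508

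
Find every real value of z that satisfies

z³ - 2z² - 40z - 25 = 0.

z = -5 or z = -0.6533 or z = 7.6533

Possible rational roots are divisors of -25. Testing z = -5 gives 0, so (z + 5) is a factor.
Divide: z³ - 2z² - 40z - 25 = (z + 5)(z² - 7z - 5).
Apply the quadratic formula to z² - 7z - 5 = 0: z = (7 ± √69)/2, i.e. z ≈ 7.6533 or z ≈ -0.6533.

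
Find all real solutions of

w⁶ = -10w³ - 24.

Let u = w³. The equation becomes u² + 10u + 24 = 0.
Factor: (u + 6)(u + 4) = 0, so u = -6 or u = -4.
w³ = -6 gives w = -∛(6) ≈ -1.8171.
w³ = -4 gives w = -∛(4) ≈ -1.5874.

w = -1.8171 or w = -1.5874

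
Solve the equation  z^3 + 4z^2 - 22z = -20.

Rearrange: z^3 + 4z^2 - 22z + 20 = 0.
Possible rational roots are divisors of 20. Testing z = 2 gives 0, so (z - 2) is a factor.
Divide: z^3 + 4z^2 - 22z + 20 = (z - 2)(z^2 + 6z - 10).
Apply the quadratic formula to z^2 + 6z - 10 = 0: z = (-6 +/- sqrt(76))/2, i.e. z ~= 1.3589 or z ~= -7.3589.

z = -7.3589 or z = 1.3589 or z = 2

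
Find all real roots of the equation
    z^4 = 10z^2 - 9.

Let u = z^2. The equation becomes u^2 - 10u + 9 = 0.
Factor: (u - 1)(u - 9) = 0, so u = 1 or u = 9.
z^2 = 1 gives z = +/-1.
z^2 = 9 gives z = +/-3.

z = -3 or z = -1 or z = 1 or z = 3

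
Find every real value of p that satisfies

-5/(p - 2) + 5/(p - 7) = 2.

Multiply both sides by (p - 2)(p - 7):
-5(p - 7) + 5(p - 2) = 2(p - 2)(p - 7).
Expand and collect terms: 2p² - 18p + 3 = 0.
By the quadratic formula, p = (18 ± √300) / 4, so p ≈ 8.8301 or p ≈ 0.1699.
Neither value makes a denominator zero (p ≠ 2, p ≠ 7), so both are valid.

p = 0.1699 or p = 8.8301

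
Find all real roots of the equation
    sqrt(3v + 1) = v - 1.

v = 5

Square both sides: 3v + 1 = (v - 1)^2.
Expand and rearrange: v^2 - 5v = 0.
Solving gives v = 5 or v = 0.
Check each candidate in the original equation:
  v = 5: sqrt(16) = 4, while v - 1 = 4 — valid.
  v = 0: sqrt(1) = 1, while v - 1 = -1 — extraneous.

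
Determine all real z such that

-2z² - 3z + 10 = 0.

z = -3.1085 or z = 1.6085

Discriminant: (-3)² − 4·(-2)·10 = 89.
Quadratic formula: z = (3 ± √89) / (-4).
So z = -√(89)/4 - 3/4 ≈ -3.1085 or z = -3/4 + √(89)/4 ≈ 1.6085.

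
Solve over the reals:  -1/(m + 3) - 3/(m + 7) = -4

m = -6.3028 or m = -2.6972

Multiply both sides by (m + 3)(m + 7):
-(m + 7) - 3(m + 3) = -4(m + 3)(m + 7).
Expand and collect terms: -4m² - 36m - 68 = 0.
By the quadratic formula, m = (36 ± √208) / -8, so m ≈ -6.3028 or m ≈ -2.6972.
Neither value makes a denominator zero (m ≠ -3, m ≠ -7), so both are valid.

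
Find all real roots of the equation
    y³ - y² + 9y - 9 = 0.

y = 1

Possible rational roots are divisors of -9. Testing y = 1 gives 0, so (y - 1) is a factor.
Divide: y³ - y² + 9y - 9 = (y - 1)(y² + 9).
The quadratic y² + 9 has discriminant -36 < 0, so no further real roots.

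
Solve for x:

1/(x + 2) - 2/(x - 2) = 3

x = -1.5907 or x = 1.2573

Multiply both sides by (x + 2)(x - 2):
(x - 2) - 2(x + 2) = 3(x + 2)(x - 2).
Expand and collect terms: 3x² + x - 6 = 0.
By the quadratic formula, x = (-1 ± √73) / 6, so x ≈ 1.2573 or x ≈ -1.5907.
Neither value makes a denominator zero (x ≠ -2, x ≠ 2), so both are valid.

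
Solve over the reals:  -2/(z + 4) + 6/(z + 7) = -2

z = -9.5414 or z = -3.4586

Multiply both sides by (z + 4)(z + 7):
-2(z + 7) + 6(z + 4) = -2(z + 4)(z + 7).
Expand and collect terms: -2z² - 26z - 66 = 0.
By the quadratic formula, z = (26 ± √148) / -4, so z ≈ -9.5414 or z ≈ -3.4586.
Neither value makes a denominator zero (z ≠ -4, z ≠ -7), so both are valid.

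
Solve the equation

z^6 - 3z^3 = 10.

z = -1.2599 or z = 1.71

Let u = z^3. The equation becomes u^2 - 3u - 10 = 0.
Factor: (u - 5)(u + 2) = 0, so u = 5 or u = -2.
z^3 = 5 gives z = (5)^(1/3) ~= 1.71.
z^3 = -2 gives z = -(2)^(1/3) ~= -1.2599.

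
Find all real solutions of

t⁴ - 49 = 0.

t = -2.6458 or t = 2.6458

Let u = t². The equation becomes u² - 49 = 0.
Factor: (u - 7)(u + 7) = 0, so u = 7 or u = -7.
t² = 7 gives t = ±√(7) ≈ ±2.6458.
t² = -7 < 0 has no real solution.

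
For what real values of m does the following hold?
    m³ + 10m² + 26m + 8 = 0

Possible rational roots are divisors of 8. Testing m = -4 gives 0, so (m + 4) is a factor.
Divide: m³ + 10m² + 26m + 8 = (m + 4)(m² + 6m + 2).
Apply the quadratic formula to m² + 6m + 2 = 0: m = (-6 ± √28)/2, i.e. m ≈ -0.3542 or m ≈ -5.6458.

m = -5.6458 or m = -4 or m = -0.3542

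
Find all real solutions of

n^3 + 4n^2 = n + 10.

n = -3.4495 or n = -2 or n = 1.4495

Rearrange: n^3 + 4n^2 - n - 10 = 0.
Possible rational roots are divisors of -10. Testing n = -2 gives 0, so (n + 2) is a factor.
Divide: n^3 + 4n^2 - n - 10 = (n + 2)(n^2 + 2n - 5).
Apply the quadratic formula to n^2 + 2n - 5 = 0: n = (-2 +/- sqrt(24))/2, i.e. n ~= 1.4495 or n ~= -3.4495.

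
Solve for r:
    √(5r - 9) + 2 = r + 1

Isolate the radical: √(5r - 9) = r - 1.
Square both sides: 5r - 9 = (r - 1)².
Expand and rearrange: r² - 7r + 10 = 0.
Solving gives r = 5 or r = 2.
Check each candidate in the original equation:
  r = 5: √(16) = 4, while r - 1 = 4 — valid.
  r = 2: √(1) = 1, while r - 1 = 1 — valid.

r = 2 or r = 5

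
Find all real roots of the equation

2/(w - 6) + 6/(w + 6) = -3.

w = -8.0993 or w = 5.4326

Multiply both sides by (w - 6)(w + 6):
2(w + 6) + 6(w - 6) = -3(w - 6)(w + 6).
Expand and collect terms: -3w^2 - 8w + 132 = 0.
By the quadratic formula, w = (8 +/- sqrt(1648)) / -6, so w ~= -8.0993 or w ~= 5.4326.
Neither value makes a denominator zero (w != 6, w != -6), so both are valid.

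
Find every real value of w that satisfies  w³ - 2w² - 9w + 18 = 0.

w = -3 or w = 2 or w = 3

Possible rational roots are divisors of 18. Testing w = -3 gives 0, so (w + 3) is a factor.
Divide: w³ - 2w² - 9w + 18 = (w + 3)(w² - 5w + 6).
Factor the quadratic: w = 3 or w = 2.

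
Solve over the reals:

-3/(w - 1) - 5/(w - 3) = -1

Multiply both sides by (w - 1)(w - 3):
-3(w - 3) - 5(w - 1) = -(w - 1)(w - 3).
Expand and collect terms: -w^2 + 12w - 17 = 0.
By the quadratic formula, w = (-12 +/- sqrt(76)) / -2, so w ~= 1.6411 or w ~= 10.3589.
Neither value makes a denominator zero (w != 1, w != 3), so both are valid.

w = 1.6411 or w = 10.3589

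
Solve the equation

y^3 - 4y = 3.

y = -1.3028 or y = -1 or y = 2.3028

Rearrange: y^3 - 4y - 3 = 0.
Possible rational roots are divisors of -3. Testing y = -1 gives 0, so (y + 1) is a factor.
Divide: y^3 - 4y - 3 = (y + 1)(y^2 - y - 3).
Apply the quadratic formula to y^2 - y - 3 = 0: y = (1 +/- sqrt(13))/2, i.e. y ~= 2.3028 or y ~= -1.3028.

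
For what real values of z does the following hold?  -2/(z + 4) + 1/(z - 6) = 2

z = -4.9564 or z = 6.4564

Multiply both sides by (z + 4)(z - 6):
-2(z - 6) + (z + 4) = 2(z + 4)(z - 6).
Expand and collect terms: 2z² - 3z - 64 = 0.
By the quadratic formula, z = (3 ± √521) / 4, so z ≈ 6.4564 or z ≈ -4.9564.
Neither value makes a denominator zero (z ≠ -4, z ≠ 6), so both are valid.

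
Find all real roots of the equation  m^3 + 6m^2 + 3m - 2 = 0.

m = -5.3723 or m = -1 or m = 0.3723

Possible rational roots are divisors of -2. Testing m = -1 gives 0, so (m + 1) is a factor.
Divide: m^3 + 6m^2 + 3m - 2 = (m + 1)(m^2 + 5m - 2).
Apply the quadratic formula to m^2 + 5m - 2 = 0: m = (-5 +/- sqrt(33))/2, i.e. m ~= 0.3723 or m ~= -5.3723.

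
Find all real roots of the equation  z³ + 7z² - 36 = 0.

z = -6 or z = -3 or z = 2

Possible rational roots are divisors of -36. Testing z = -3 gives 0, so (z + 3) is a factor.
Divide: z³ + 7z² - 36 = (z + 3)(z² + 4z - 12).
Factor the quadratic: z = 2 or z = -6.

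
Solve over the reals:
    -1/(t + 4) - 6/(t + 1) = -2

Multiply both sides by (t + 4)(t + 1):
-(t + 1) - 6(t + 4) = -2(t + 4)(t + 1).
Expand and collect terms: -2t² - 3t + 17 = 0.
By the quadratic formula, t = (3 ± √145) / -4, so t ≈ -3.7604 or t ≈ 2.2604.
Neither value makes a denominator zero (t ≠ -4, t ≠ -1), so both are valid.

t = -3.7604 or t = 2.2604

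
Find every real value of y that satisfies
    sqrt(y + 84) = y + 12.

y = -3

Square both sides: y + 84 = (y + 12)^2.
Expand and rearrange: y^2 + 23y + 60 = 0.
Solving gives y = -3 or y = -20.
Check each candidate in the original equation:
  y = -3: sqrt(81) = 9, while y + 12 = 9 — valid.
  y = -20: sqrt(64) = 8, while y + 12 = -8 — extraneous.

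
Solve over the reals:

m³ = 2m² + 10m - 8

Rearrange: m³ - 2m² - 10m + 8 = 0.
Possible rational roots are divisors of 8. Testing m = 4 gives 0, so (m - 4) is a factor.
Divide: m³ - 2m² - 10m + 8 = (m - 4)(m² + 2m - 2).
Apply the quadratic formula to m² + 2m - 2 = 0: m = (-2 ± √12)/2, i.e. m ≈ 0.7321 or m ≈ -2.7321.

m = -2.7321 or m = 0.7321 or m = 4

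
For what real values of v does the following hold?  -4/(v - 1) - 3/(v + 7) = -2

v = -5.8394 or v = 3.3394

Multiply both sides by (v - 1)(v + 7):
-4(v + 7) - 3(v - 1) = -2(v - 1)(v + 7).
Expand and collect terms: -2v^2 - 5v + 39 = 0.
By the quadratic formula, v = (5 +/- sqrt(337)) / -4, so v ~= -5.8394 or v ~= 3.3394.
Neither value makes a denominator zero (v != 1, v != -7), so both are valid.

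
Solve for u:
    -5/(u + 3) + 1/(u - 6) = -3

u = -1.253 or u = 5.5864

Multiply both sides by (u + 3)(u - 6):
-5(u - 6) + (u + 3) = -3(u + 3)(u - 6).
Expand and collect terms: -3u² + 13u + 21 = 0.
By the quadratic formula, u = (-13 ± √421) / -6, so u ≈ -1.253 or u ≈ 5.5864.
Neither value makes a denominator zero (u ≠ -3, u ≠ 6), so both are valid.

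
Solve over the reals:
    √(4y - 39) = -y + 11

Square both sides: 4y - 39 = (-y + 11)².
Expand and rearrange: y² - 26y + 160 = 0.
Solving gives y = 16 or y = 10.
Check each candidate in the original equation:
  y = 16: √(25) = 5, while -y + 11 = -5 — extraneous.
  y = 10: √(1) = 1, while -y + 11 = 1 — valid.

y = 10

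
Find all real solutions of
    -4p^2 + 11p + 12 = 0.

Discriminant: (11)^2 - 4*(-4)*12 = 313.
Quadratic formula: p = (-11 +/- sqrt(313)) / (-8).
So p = 11/8 - sqrt(313)/8 ~= -0.8365 or p = 11/8 + sqrt(313)/8 ~= 3.5865.

p = -0.8365 or p = 3.5865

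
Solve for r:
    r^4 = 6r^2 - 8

Let u = r^2. The equation becomes u^2 - 6u + 8 = 0.
Factor: (u - 4)(u - 2) = 0, so u = 4 or u = 2.
r^2 = 4 gives r = +/-2.
r^2 = 2 gives r = +/-sqrt(2) ~= +/-1.4142.

r = -2 or r = -1.4142 or r = 1.4142 or r = 2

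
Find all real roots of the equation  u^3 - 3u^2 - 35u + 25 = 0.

u = -5 or u = 0.6834 or u = 7.3166

Possible rational roots are divisors of 25. Testing u = -5 gives 0, so (u + 5) is a factor.
Divide: u^3 - 3u^2 - 35u + 25 = (u + 5)(u^2 - 8u + 5).
Apply the quadratic formula to u^2 - 8u + 5 = 0: u = (8 +/- sqrt(44))/2, i.e. u ~= 7.3166 or u ~= 0.6834.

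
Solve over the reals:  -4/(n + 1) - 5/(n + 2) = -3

Multiply both sides by (n + 1)(n + 2):
-4(n + 2) - 5(n + 1) = -3(n + 1)(n + 2).
Expand and collect terms: -3n^2 + 7 = 0.
By the quadratic formula, n = (0 +/- sqrt(84)) / -6, so n ~= -1.5275 or n ~= 1.5275.
Neither value makes a denominator zero (n != -1, n != -2), so both are valid.

n = -1.5275 or n = 1.5275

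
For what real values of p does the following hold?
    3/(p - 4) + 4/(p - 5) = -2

Multiply both sides by (p - 4)(p - 5):
3(p - 5) + 4(p - 4) = -2(p - 4)(p - 5).
Expand and collect terms: -2p² + 11p - 9 = 0.
Factor or apply the quadratic formula: p = 1 or p = 4.5.
Neither value makes a denominator zero (p ≠ 4, p ≠ 5), so both are valid.

p = 1 or p = 4.5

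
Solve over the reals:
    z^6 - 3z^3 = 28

z = -1.5874 or z = 1.9129

Let u = z^3. The equation becomes u^2 - 3u - 28 = 0.
Factor: (u - 7)(u + 4) = 0, so u = 7 or u = -4.
z^3 = 7 gives z = (7)^(1/3) ~= 1.9129.
z^3 = -4 gives z = -(4)^(1/3) ~= -1.5874.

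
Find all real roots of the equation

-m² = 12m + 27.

m = -9 or m = -3

Bring every term to one side: -m² - 12m - 27 = 0.
Factor: -1(m + 9)(m + 3) = 0.
So m = -9 or m = -3.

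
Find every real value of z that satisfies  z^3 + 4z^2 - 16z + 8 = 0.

z = -6.6056 or z = 0.6056 or z = 2

Possible rational roots are divisors of 8. Testing z = 2 gives 0, so (z - 2) is a factor.
Divide: z^3 + 4z^2 - 16z + 8 = (z - 2)(z^2 + 6z - 4).
Apply the quadratic formula to z^2 + 6z - 4 = 0: z = (-6 +/- sqrt(52))/2, i.e. z ~= 0.6056 or z ~= -6.6056.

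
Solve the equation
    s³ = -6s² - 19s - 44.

s = -4

Rearrange: s³ + 6s² + 19s + 44 = 0.
Possible rational roots are divisors of 44. Testing s = -4 gives 0, so (s + 4) is a factor.
Divide: s³ + 6s² + 19s + 44 = (s + 4)(s² + 2s + 11).
The quadratic s² + 2s + 11 has discriminant -40 < 0, so no further real roots.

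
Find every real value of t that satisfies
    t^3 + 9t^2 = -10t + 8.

Rearrange: t^3 + 9t^2 + 10t - 8 = 0.
Possible rational roots are divisors of -8. Testing t = -2 gives 0, so (t + 2) is a factor.
Divide: t^3 + 9t^2 + 10t - 8 = (t + 2)(t^2 + 7t - 4).
Apply the quadratic formula to t^2 + 7t - 4 = 0: t = (-7 +/- sqrt(65))/2, i.e. t ~= 0.5311 or t ~= -7.5311.

t = -7.5311 or t = -2 or t = 0.5311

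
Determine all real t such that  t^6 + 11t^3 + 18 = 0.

t = -2.0801 or t = -1.2599

Let u = t^3. The equation becomes u^2 + 11u + 18 = 0.
Factor: (u + 9)(u + 2) = 0, so u = -9 or u = -2.
t^3 = -9 gives t = -(9)^(1/3) ~= -2.0801.
t^3 = -2 gives t = -(2)^(1/3) ~= -1.2599.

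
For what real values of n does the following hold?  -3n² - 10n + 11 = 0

n = -4.2053 or n = 0.8719

Discriminant: (-10)² − 4·(-3)·11 = 232.
Quadratic formula: n = (10 ± √232) / (-6).
So n = -√(58)/3 - 5/3 ≈ -4.2053 or n = -5/3 + √(58)/3 ≈ 0.8719.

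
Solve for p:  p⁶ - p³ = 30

p = -1.71 or p = 1.8171

Let u = p³. The equation becomes u² - u - 30 = 0.
Factor: (u - 6)(u + 5) = 0, so u = 6 or u = -5.
p³ = 6 gives p = ∛(6) ≈ 1.8171.
p³ = -5 gives p = -∛(5) ≈ -1.71.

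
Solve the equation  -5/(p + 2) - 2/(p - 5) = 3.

p = -3.8032 or p = 4.4699

Multiply both sides by (p + 2)(p - 5):
-5(p - 5) - 2(p + 2) = 3(p + 2)(p - 5).
Expand and collect terms: 3p^2 - 2p - 51 = 0.
By the quadratic formula, p = (2 +/- sqrt(616)) / 6, so p ~= 4.4699 or p ~= -3.8032.
Neither value makes a denominator zero (p != -2, p != 5), so both are valid.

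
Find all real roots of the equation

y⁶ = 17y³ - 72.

y = 2 or y = 2.0801

Let u = y³. The equation becomes u² - 17u + 72 = 0.
Factor: (u - 9)(u - 8) = 0, so u = 9 or u = 8.
y³ = 9 gives y = ∛(9) ≈ 2.0801.
y³ = 8 gives y = 2.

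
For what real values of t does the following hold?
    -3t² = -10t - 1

Rearrange to standard form: -3t² + 10t + 1 = 0.
Discriminant: (10)² − 4·(-3)·1 = 112.
Quadratic formula: t = (-10 ± √112) / (-6).
So t = 5/3 - 2·√(7)/3 ≈ -0.0972 or t = 5/3 + 2·√(7)/3 ≈ 3.4305.

t = -0.0972 or t = 3.4305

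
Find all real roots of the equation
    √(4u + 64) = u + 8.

u = 0

Square both sides: 4u + 64 = (u + 8)².
Expand and rearrange: u² + 12u = 0.
Solving gives u = 0 or u = -12.
Check each candidate in the original equation:
  u = 0: √(64) = 8, while u + 8 = 8 — valid.
  u = -12: √(16) = 4, while u + 8 = -4 — extraneous.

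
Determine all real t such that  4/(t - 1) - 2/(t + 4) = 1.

Multiply both sides by (t - 1)(t + 4):
4(t + 4) - 2(t - 1) = (t - 1)(t + 4).
Expand and collect terms: t^2 + t - 22 = 0.
By the quadratic formula, t = (-1 +/- sqrt(89)) / 2, so t ~= 4.217 or t ~= -5.217.
Neither value makes a denominator zero (t != 1, t != -4), so both are valid.

t = -5.217 or t = 4.217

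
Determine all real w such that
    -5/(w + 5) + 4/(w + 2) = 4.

Multiply both sides by (w + 5)(w + 2):
-5(w + 2) + 4(w + 5) = 4(w + 5)(w + 2).
Expand and collect terms: 4w² + 29w + 30 = 0.
Factor or apply the quadratic formula: w = -1.25 or w = -6.
Neither value makes a denominator zero (w ≠ -5, w ≠ -2), so both are valid.

w = -6 or w = -1.25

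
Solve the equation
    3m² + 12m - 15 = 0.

m = -5 or m = 1

Factor: 3(m + 5)(m - 1) = 0.
So m = -5 or m = 1.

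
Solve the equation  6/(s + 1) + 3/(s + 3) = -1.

s = -10.772 or s = -2.228

Multiply both sides by (s + 1)(s + 3):
6(s + 3) + 3(s + 1) = -(s + 1)(s + 3).
Expand and collect terms: -s^2 - 13s - 24 = 0.
By the quadratic formula, s = (13 +/- sqrt(73)) / -2, so s ~= -10.772 or s ~= -2.228.
Neither value makes a denominator zero (s != -1, s != -3), so both are valid.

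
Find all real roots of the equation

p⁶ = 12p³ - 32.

p = 1.5874 or p = 2

Let u = p³. The equation becomes u² - 12u + 32 = 0.
Factor: (u - 4)(u - 8) = 0, so u = 4 or u = 8.
p³ = 4 gives p = ∛(4) ≈ 1.5874.
p³ = 8 gives p = 2.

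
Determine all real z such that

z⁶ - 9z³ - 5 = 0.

z = -0.8067 or z = 2.1198

Let u = z³. The equation becomes u² - 9u - 5 = 0.
By the quadratic formula, u = 9/2 + √(101)/2 or u = 9/2 - √(101)/2.
z³ = 9/2 + √(101)/2 gives z = ∛(9/2 + √(101)/2) ≈ 2.1198.
z³ = 9/2 - √(101)/2 gives z = -∛(-9/2 + √(101)/2) ≈ -0.8067.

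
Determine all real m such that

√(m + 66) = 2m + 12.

m = -2

Square both sides: m + 66 = (2m + 12)².
Expand and rearrange: 4m² + 47m + 78 = 0.
Solving gives m = -2 or m = -9.75.
Check each candidate in the original equation:
  m = -2: √(64) = 8, while 2m + 12 = 8 — valid.
  m = -9.75: √(56.25) = 7.5, while 2m + 12 = -7.5 — extraneous.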